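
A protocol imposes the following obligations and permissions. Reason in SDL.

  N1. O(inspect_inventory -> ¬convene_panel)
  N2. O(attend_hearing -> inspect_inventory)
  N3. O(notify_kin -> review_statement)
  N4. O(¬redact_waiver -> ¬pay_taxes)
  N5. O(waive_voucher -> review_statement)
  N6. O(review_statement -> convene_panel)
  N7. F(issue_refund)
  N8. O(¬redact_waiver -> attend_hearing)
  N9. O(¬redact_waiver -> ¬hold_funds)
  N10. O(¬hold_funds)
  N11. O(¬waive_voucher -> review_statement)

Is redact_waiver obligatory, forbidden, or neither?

Premises 5 and 11 are O(waive_voucher -> review_statement) and O(¬waive_voucher -> review_statement); every ideal world satisfies waive_voucher or ¬waive_voucher, so in either case review_statement holds — hence O(review_statement).
Applying K to premise 6 (O(review_statement -> convene_panel)) and O(review_statement) yields O(convene_panel).
Premise 1, O(inspect_inventory -> ¬convene_panel), contraposes to O(convene_panel -> ¬inspect_inventory); with O(convene_panel) we get O(¬inspect_inventory).
Premise 2 is O(attend_hearing -> inspect_inventory); contrapositively O(¬inspect_inventory -> ¬attend_hearing). Since O(¬inspect_inventory) holds, K gives O(¬attend_hearing).
The contrapositive of premise 8 (O(¬redact_waiver -> attend_hearing)) is O(¬attend_hearing -> redact_waiver), and O(¬attend_hearing) is already established, so O(redact_waiver).
Premises 3, 4, 7, 9, 10 do not contribute to this derivation.
Hence redact_waiver is obligatory.

Obligatory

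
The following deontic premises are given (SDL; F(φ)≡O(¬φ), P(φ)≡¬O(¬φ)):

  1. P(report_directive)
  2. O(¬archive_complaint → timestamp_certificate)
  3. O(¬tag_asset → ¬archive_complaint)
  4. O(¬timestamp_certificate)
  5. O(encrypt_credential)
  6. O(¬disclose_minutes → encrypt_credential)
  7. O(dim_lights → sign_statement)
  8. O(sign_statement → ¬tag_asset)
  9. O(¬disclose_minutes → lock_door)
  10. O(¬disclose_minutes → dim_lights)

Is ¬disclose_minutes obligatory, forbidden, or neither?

Premise 4 gives O(¬timestamp_certificate).
The contrapositive of premise 2 (O(¬archive_complaint → timestamp_certificate)) is O(¬timestamp_certificate → archive_complaint), and O(¬timestamp_certificate) is already established, so O(archive_complaint).
Premise 3, O(¬tag_asset → ¬archive_complaint), contraposes to O(archive_complaint → tag_asset); with O(archive_complaint) we get O(tag_asset).
Premise 8, O(sign_statement → ¬tag_asset), contraposes to O(tag_asset → ¬sign_statement); with O(tag_asset) we get O(¬sign_statement).
The contrapositive of premise 7 (O(dim_lights → sign_statement)) is O(¬sign_statement → ¬dim_lights), and O(¬sign_statement) is already established, so O(¬dim_lights).
Premise 10 is O(¬disclose_minutes → dim_lights); contrapositively O(¬dim_lights → disclose_minutes). Since O(¬dim_lights) holds, K gives O(disclose_minutes).
Premises 1, 5, 6, 9 do not contribute to this derivation.
Thus O(disclose_minutes), which is F(¬disclose_minutes): ¬disclose_minutes is forbidden.

Forbidden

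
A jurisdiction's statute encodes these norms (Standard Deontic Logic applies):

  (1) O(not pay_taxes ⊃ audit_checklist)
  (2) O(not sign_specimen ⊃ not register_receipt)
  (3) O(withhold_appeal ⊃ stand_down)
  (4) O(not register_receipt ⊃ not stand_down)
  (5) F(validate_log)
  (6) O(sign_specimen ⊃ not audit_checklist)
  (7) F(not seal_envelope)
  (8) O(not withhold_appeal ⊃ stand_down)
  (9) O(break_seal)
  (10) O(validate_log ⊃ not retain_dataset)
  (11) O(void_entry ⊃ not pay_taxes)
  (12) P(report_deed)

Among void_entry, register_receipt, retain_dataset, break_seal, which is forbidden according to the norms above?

void_entry

Premises 8 and 3 cover both cases: O(not withhold_appeal ⊃ stand_down) and O(withhold_appeal ⊃ stand_down). Since not withhold_appeal ∨ withhold_appeal is a tautology, O(stand_down) follows.
Premise 4 is O(not register_receipt ⊃ not stand_down); contrapositively O(stand_down ⊃ register_receipt). Since O(stand_down) holds, K gives O(register_receipt).
Premise 2 is O(not sign_specimen ⊃ not register_receipt); contrapositively O(register_receipt ⊃ sign_specimen). Since O(register_receipt) holds, K gives O(sign_specimen).
Premise 6 is O(sign_specimen ⊃ not audit_checklist); since O(sign_specimen), deontic closure gives O(not audit_checklist).
The contrapositive of premise 1 (O(not pay_taxes ⊃ audit_checklist)) is O(not audit_checklist ⊃ pay_taxes), and O(not audit_checklist) is already established, so O(pay_taxes).
The contrapositive of premise 11 (O(void_entry ⊃ not pay_taxes)) is O(pay_taxes ⊃ not void_entry), and O(pay_taxes) is already established, so O(not void_entry).
So O(not void_entry) holds, i.e. void_entry is forbidden. None of the other listed options is forbidden under the premises.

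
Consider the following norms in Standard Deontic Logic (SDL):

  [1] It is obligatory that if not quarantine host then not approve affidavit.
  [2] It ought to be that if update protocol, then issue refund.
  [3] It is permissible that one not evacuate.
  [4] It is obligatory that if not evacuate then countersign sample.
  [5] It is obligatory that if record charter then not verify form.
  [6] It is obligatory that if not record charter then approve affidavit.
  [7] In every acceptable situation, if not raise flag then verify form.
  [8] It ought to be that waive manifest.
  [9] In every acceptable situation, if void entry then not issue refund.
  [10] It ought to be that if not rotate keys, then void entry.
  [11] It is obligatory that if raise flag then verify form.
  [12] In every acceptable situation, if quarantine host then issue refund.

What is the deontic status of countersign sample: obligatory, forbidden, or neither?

Premise 4 is O(¬evacuate → countersign_sample), but O(¬evacuate) is not derivable from the premises (the permission P(¬evacuate) asserts only ¬O(evacuate), not O(¬evacuate)), so it does not yield O(countersign_sample).
No premise or chain of K-axiom applications forces O(countersign_sample), and none forces O(¬countersign_sample). So countersign_sample is neither obligatory nor forbidden under these norms.

Neither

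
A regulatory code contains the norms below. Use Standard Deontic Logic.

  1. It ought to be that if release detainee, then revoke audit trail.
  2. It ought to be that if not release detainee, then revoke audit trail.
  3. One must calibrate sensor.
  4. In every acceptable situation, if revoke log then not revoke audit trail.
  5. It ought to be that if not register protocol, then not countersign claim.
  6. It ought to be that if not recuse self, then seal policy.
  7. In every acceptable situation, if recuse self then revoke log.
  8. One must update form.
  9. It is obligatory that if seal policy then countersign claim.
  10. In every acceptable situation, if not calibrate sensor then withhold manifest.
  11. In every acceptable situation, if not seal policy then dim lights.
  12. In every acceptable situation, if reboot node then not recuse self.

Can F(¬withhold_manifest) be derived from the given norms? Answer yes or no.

Premise 10 is O(¬calibrate_sensor → withhold_manifest), but O(¬calibrate_sensor) is not derivable from the premises, so it does not yield O(withhold_manifest).
No other premise forces O(withhold_manifest). An ideal world satisfying every premise can still have ¬withhold_manifest true, so F(¬withhold_manifest) is not derivable.

No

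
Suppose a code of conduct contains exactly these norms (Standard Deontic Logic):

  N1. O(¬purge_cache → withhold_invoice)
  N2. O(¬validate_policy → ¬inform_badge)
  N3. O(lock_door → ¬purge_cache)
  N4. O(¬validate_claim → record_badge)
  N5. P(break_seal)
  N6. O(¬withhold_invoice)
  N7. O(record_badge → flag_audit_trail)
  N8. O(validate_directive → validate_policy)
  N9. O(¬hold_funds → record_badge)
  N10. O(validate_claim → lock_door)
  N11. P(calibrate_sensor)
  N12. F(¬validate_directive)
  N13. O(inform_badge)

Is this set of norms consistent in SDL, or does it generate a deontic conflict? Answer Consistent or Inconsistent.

Premise 2 is O(¬validate_policy → ¬inform_badge), but O(¬validate_policy) is not derivable from the premises, so it does not yield O(¬inform_badge).
So O(¬inform_badge) is not derivable, and the apparent clash with O(inform_badge) does not arise.
A world satisfying every obligation exists (e.g. break_seal=false, calibrate_sensor=false, flag_audit_trail=true, hold_funds=false, inform_badge=true, lock_door=false, purge_cache=true, record_badge=true, validate_claim=false, validate_directive=true, validate_policy=true, withhold_invoice=false); no atom is both obligatory and forbidden, so the set is consistent.

Consistent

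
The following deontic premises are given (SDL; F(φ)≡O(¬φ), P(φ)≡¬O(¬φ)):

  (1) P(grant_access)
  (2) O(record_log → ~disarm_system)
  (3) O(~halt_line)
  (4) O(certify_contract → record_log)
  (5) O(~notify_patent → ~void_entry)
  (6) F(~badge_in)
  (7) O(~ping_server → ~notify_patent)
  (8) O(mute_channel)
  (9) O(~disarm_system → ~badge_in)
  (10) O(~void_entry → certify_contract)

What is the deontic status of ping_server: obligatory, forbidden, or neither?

Obligatory

Premise 6 is F(~badge_in), i.e. O(badge_in).
The contrapositive of premise 9 (O(~disarm_system → ~badge_in)) is O(badge_in → disarm_system), and O(badge_in) is already established, so O(disarm_system).
Premise 2 is O(record_log → ~disarm_system); contrapositively O(disarm_system → ~record_log). Since O(disarm_system) holds, K gives O(~record_log).
Premise 4, O(certify_contract → record_log), contraposes to O(~record_log → ~certify_contract); with O(~record_log) we get O(~certify_contract).
Premise 10, O(~void_entry → certify_contract), contraposes to O(~certify_contract → void_entry); with O(~certify_contract) we get O(void_entry).
The contrapositive of premise 5 (O(~notify_patent → ~void_entry)) is O(void_entry → notify_patent), and O(void_entry) is already established, so O(notify_patent).
The contrapositive of premise 7 (O(~ping_server → ~notify_patent)) is O(notify_patent → ping_server), and O(notify_patent) is already established, so O(ping_server).
Premises 1, 3, 8 do not contribute to this derivation.
Hence ping_server is obligatory.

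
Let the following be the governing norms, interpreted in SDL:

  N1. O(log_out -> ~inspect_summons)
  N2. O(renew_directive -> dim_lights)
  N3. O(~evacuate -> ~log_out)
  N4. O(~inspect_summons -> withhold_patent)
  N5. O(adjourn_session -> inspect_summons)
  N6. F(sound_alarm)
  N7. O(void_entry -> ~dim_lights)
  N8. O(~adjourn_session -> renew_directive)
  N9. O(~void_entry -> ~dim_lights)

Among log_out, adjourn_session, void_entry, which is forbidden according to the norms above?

By case analysis on void_entry: premise 7 gives O(void_entry -> ~dim_lights) and premise 9 gives O(~void_entry -> ~dim_lights), so O(~dim_lights) either way.
Premise 2 is O(renew_directive -> dim_lights); contrapositively O(~dim_lights -> ~renew_directive). Since O(~dim_lights) holds, K gives O(~renew_directive).
Premise 8, O(~adjourn_session -> renew_directive), contraposes to O(~renew_directive -> adjourn_session); with O(~renew_directive) we get O(adjourn_session).
Applying K to premise 5 (O(adjourn_session -> inspect_summons)) and O(adjourn_session) yields O(inspect_summons).
Premise 1 is O(log_out -> ~inspect_summons); contrapositively O(inspect_summons -> ~log_out). Since O(inspect_summons) holds, K gives O(~log_out).
So O(~log_out) holds, i.e. log_out is forbidden. None of the other listed options is forbidden under the premises.

log_out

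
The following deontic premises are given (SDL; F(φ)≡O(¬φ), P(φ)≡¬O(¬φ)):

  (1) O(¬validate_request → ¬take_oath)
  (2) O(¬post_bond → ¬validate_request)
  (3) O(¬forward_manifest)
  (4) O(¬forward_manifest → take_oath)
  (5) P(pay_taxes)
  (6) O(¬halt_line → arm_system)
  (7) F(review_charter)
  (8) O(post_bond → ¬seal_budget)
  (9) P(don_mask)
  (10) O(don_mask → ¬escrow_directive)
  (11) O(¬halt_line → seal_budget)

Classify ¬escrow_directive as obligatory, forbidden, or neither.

Premise 10 is O(don_mask → ¬escrow_directive), but O(don_mask) is not derivable from the premises (the permission P(don_mask) asserts only ¬O(¬don_mask), not O(don_mask)), so it does not yield O(¬escrow_directive).
No premise or chain of K-axiom applications forces O(¬escrow_directive), and none forces O(escrow_directive). So ¬escrow_directive is neither obligatory nor forbidden under these norms.

Neither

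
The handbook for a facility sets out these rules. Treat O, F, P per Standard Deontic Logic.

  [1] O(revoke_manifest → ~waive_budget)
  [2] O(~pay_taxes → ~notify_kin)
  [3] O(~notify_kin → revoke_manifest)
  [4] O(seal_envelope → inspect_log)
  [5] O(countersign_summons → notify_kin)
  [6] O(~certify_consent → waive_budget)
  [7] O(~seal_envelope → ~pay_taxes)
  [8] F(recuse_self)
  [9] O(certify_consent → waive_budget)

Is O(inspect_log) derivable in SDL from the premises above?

By case analysis on ~certify_consent: premise 6 gives O(~certify_consent → waive_budget) and premise 9 gives O(certify_consent → waive_budget), so O(waive_budget) either way.
Premise 1, O(revoke_manifest → ~waive_budget), contraposes to O(waive_budget → ~revoke_manifest); with O(waive_budget) we get O(~revoke_manifest).
Premise 3, O(~notify_kin → revoke_manifest), contraposes to O(~revoke_manifest → notify_kin); with O(~revoke_manifest) we get O(notify_kin).
The contrapositive of premise 2 (O(~pay_taxes → ~notify_kin)) is O(notify_kin → pay_taxes), and O(notify_kin) is already established, so O(pay_taxes).
Premise 7, O(~seal_envelope → ~pay_taxes), contraposes to O(pay_taxes → seal_envelope); with O(pay_taxes) we get O(seal_envelope).
Applying K to premise 4 (O(seal_envelope → inspect_log)) and O(seal_envelope) yields O(inspect_log).
Premises 5, 8 do not contribute to this derivation.
So O(inspect_log) follows.

Yes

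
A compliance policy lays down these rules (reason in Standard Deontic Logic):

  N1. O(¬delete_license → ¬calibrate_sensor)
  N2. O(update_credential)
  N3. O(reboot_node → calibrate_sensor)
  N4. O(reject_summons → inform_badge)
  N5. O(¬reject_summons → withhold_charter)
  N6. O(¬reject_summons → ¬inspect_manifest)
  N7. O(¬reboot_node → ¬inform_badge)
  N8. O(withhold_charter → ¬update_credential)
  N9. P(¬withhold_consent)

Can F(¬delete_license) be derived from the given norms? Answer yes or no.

Premise 2 gives O(update_credential).
The contrapositive of premise 8 (O(withhold_charter → ¬update_credential)) is O(update_credential → ¬withhold_charter), and O(update_credential) is already established, so O(¬withhold_charter).
The contrapositive of premise 5 (O(¬reject_summons → withhold_charter)) is O(¬withhold_charter → reject_summons), and O(¬withhold_charter) is already established, so O(reject_summons).
Premise 4 is O(reject_summons → inform_badge); since O(reject_summons), deontic closure gives O(inform_badge).
The contrapositive of premise 7 (O(¬reboot_node → ¬inform_badge)) is O(inform_badge → reboot_node), and O(inform_badge) is already established, so O(reboot_node).
With premise 3, O(reboot_node → calibrate_sensor), the K-axiom yields O(calibrate_sensor).
Premise 1, O(¬delete_license → ¬calibrate_sensor), contraposes to O(calibrate_sensor → delete_license); with O(calibrate_sensor) we get O(delete_license).
Premises 6, 9 do not contribute to this derivation.
So O(delete_license) holds, i.e. F(¬delete_license). The claim follows.

Yes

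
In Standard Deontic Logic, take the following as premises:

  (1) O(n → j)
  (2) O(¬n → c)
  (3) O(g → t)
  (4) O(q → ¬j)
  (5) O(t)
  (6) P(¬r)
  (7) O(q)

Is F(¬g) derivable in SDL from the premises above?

Premise 3 is O(g → t); even if O(t) held, inferring O(g) would be affirming the consequent — invalid.
No other premise forces O(g). An ideal world satisfying every premise can still have ¬g true, so F(¬g) is not derivable.

No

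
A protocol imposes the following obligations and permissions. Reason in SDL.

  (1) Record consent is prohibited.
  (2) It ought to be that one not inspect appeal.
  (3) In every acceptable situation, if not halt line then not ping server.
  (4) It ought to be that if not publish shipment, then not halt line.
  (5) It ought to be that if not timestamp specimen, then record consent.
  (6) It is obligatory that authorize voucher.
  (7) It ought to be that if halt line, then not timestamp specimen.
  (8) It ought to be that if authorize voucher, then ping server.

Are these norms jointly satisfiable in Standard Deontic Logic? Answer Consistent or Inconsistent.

F(record_consent) at premise 1 means O(¬record_consent).
Premise 5, O(¬timestamp_specimen → record_consent), contraposes to O(¬record_consent → timestamp_specimen); with O(¬record_consent) we get O(timestamp_specimen).
Premise 7, O(halt_line → ¬timestamp_specimen), contraposes to O(timestamp_specimen → ¬halt_line); with O(timestamp_specimen) we get O(¬halt_line).
Premise 3 is O(¬halt_line → ¬ping_server); since O(¬halt_line), deontic closure gives O(¬ping_server).
The contrapositive of premise 8 (O(authorize_voucher → ping_server)) is O(¬ping_server → ¬authorize_voucher), and O(¬ping_server) is already established, so O(¬authorize_voucher).
However, premise 6 gives O(authorize_voucher).
We now have both O(¬authorize_voucher) and O(authorize_voucher) — authorize_voucher is simultaneously obligatory and forbidden, violating the D-axiom.

Inconsistent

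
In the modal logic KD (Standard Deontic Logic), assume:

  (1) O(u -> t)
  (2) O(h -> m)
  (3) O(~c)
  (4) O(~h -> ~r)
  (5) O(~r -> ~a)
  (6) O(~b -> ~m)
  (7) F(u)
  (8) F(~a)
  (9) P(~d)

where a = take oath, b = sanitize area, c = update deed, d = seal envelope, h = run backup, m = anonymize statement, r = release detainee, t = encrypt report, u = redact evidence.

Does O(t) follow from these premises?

No

Premise 1 is O(u -> t), but O(u) is not derivable from the premises, so it does not yield O(t).
No other premise forces O(t). An ideal world satisfying every premise can still have t false, so O(t) is not derivable.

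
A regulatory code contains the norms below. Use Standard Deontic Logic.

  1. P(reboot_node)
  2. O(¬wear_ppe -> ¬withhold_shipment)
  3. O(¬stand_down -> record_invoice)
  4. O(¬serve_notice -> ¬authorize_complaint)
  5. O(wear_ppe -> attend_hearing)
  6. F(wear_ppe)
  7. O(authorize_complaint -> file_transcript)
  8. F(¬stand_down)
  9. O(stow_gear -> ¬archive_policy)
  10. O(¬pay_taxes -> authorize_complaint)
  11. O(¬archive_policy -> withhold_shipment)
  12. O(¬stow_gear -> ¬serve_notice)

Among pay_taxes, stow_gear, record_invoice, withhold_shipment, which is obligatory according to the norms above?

pay_taxes

Premise 6, F(wear_ppe), is equivalent to O(¬wear_ppe).
Premise 2 is O(¬wear_ppe -> ¬withhold_shipment); since O(¬wear_ppe), deontic closure gives O(¬withhold_shipment).
Premise 11 is O(¬archive_policy -> withhold_shipment); contrapositively O(¬withhold_shipment -> archive_policy). Since O(¬withhold_shipment) holds, K gives O(archive_policy).
Premise 9 is O(stow_gear -> ¬archive_policy); contrapositively O(archive_policy -> ¬stow_gear). Since O(archive_policy) holds, K gives O(¬stow_gear).
With premise 12, O(¬stow_gear -> ¬serve_notice), the K-axiom yields O(¬serve_notice).
Premise 4 is O(¬serve_notice -> ¬authorize_complaint); since O(¬serve_notice), deontic closure gives O(¬authorize_complaint).
Premise 10 is O(¬pay_taxes -> authorize_complaint); contrapositively O(¬authorize_complaint -> pay_taxes). Since O(¬authorize_complaint) holds, K gives O(pay_taxes).
So O(pay_taxes) holds — pay_taxes is obligatory. None of the other listed options is made obligatory by any chain of premises.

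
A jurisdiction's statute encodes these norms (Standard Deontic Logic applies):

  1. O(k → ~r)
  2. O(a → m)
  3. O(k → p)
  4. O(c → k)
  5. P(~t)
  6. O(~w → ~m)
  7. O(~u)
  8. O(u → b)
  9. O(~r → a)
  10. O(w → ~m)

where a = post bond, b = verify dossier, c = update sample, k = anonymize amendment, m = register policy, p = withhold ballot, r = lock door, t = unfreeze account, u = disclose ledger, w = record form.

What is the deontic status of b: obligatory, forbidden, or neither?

Neither

Premise 8 is O(u → b), but O(u) is not derivable from the premises, so it does not yield O(b).
No premise or chain of K-axiom applications forces O(b), and none forces O(~b). So b is neither obligatory nor forbidden under these norms.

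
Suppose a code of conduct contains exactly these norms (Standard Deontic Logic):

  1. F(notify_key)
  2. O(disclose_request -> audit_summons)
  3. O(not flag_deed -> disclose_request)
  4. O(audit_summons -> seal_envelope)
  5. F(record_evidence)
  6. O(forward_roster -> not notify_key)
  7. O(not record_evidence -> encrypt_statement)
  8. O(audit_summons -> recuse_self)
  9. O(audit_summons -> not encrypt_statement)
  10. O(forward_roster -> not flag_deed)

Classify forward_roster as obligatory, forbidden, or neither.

Premise 5 is F(record_evidence), i.e. O(not record_evidence).
Premise 7 is O(not record_evidence -> encrypt_statement); since O(not record_evidence), deontic closure gives O(encrypt_statement).
Premise 9, O(audit_summons -> not encrypt_statement), contraposes to O(encrypt_statement -> not audit_summons); with O(encrypt_statement) we get O(not audit_summons).
Premise 2 is O(disclose_request -> audit_summons); contrapositively O(not audit_summons -> not disclose_request). Since O(not audit_summons) holds, K gives O(not disclose_request).
Premise 3 is O(not flag_deed -> disclose_request); contrapositively O(not disclose_request -> flag_deed). Since O(not disclose_request) holds, K gives O(flag_deed).
Premise 10, O(forward_roster -> not flag_deed), contraposes to O(flag_deed -> not forward_roster); with O(flag_deed) we get O(not forward_roster).
Premises 1, 4, 6, 8 do not contribute to this derivation.
Thus O(not forward_roster), which is F(forward_roster): forward_roster is forbidden.

Forbidden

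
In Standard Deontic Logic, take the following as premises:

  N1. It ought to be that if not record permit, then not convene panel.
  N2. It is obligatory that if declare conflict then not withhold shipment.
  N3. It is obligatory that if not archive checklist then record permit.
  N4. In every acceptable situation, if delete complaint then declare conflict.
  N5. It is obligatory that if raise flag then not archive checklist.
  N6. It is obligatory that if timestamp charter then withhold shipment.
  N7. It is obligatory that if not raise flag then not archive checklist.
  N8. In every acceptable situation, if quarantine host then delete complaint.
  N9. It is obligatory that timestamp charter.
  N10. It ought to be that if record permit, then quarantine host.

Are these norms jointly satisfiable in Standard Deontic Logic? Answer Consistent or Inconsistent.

Premises 5 and 7 cover both cases: O(raise_flag → ¬archive_checklist) and O(¬raise_flag → ¬archive_checklist). Since raise_flag ∨ ¬raise_flag is a tautology, O(¬archive_checklist) follows.
Premise 3 is O(¬archive_checklist → record_permit); since O(¬archive_checklist), deontic closure gives O(record_permit).
Premise 10 is O(record_permit → quarantine_host); since O(record_permit), deontic closure gives O(quarantine_host).
With premise 8, O(quarantine_host → delete_complaint), the K-axiom yields O(delete_complaint).
Applying K to premise 4 (O(delete_complaint → declare_conflict)) and O(delete_complaint) yields O(declare_conflict).
Applying K to premise 2 (O(declare_conflict → ¬withhold_shipment)) and O(declare_conflict) yields O(¬withhold_shipment).
Premise 6, O(timestamp_charter → withhold_shipment), contraposes to O(¬withhold_shipment → ¬timestamp_charter); with O(¬withhold_shipment) we get O(¬timestamp_charter).
Yet premise 9 states O(timestamp_charter).
We now have both O(¬timestamp_charter) and O(timestamp_charter) — timestamp_charter is simultaneously obligatory and forbidden, violating the D-axiom.

Inconsistent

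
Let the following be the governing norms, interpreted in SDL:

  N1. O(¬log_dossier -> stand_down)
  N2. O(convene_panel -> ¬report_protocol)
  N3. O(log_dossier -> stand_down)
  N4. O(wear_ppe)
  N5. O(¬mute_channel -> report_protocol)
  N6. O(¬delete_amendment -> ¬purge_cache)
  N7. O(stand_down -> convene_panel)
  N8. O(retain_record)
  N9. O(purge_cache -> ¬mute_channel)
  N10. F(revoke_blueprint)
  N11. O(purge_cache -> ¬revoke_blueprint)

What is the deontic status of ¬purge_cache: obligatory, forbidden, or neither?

By case analysis on ¬log_dossier: premise 1 gives O(¬log_dossier -> stand_down) and premise 3 gives O(log_dossier -> stand_down), so O(stand_down) either way.
From O(stand_down) and premise 7, O(stand_down -> convene_panel), we obtain O(convene_panel).
With premise 2, O(convene_panel -> ¬report_protocol), the K-axiom yields O(¬report_protocol).
Premise 5, O(¬mute_channel -> report_protocol), contraposes to O(¬report_protocol -> mute_channel); with O(¬report_protocol) we get O(mute_channel).
Premise 9 is O(purge_cache -> ¬mute_channel); contrapositively O(mute_channel -> ¬purge_cache). Since O(mute_channel) holds, K gives O(¬purge_cache).
Premises 4, 6, 8, 10, 11 do not contribute to this derivation.
Hence ¬purge_cache is obligatory.

Obligatory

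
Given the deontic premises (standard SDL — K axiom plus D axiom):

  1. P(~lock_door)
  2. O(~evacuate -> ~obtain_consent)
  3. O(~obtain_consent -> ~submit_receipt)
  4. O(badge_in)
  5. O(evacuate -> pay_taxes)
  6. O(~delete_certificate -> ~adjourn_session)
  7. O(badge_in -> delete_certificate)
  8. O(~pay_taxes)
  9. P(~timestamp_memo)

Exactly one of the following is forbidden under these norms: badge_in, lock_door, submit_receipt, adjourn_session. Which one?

From premise 8 we have O(~pay_taxes).
Premise 5, O(evacuate -> pay_taxes), contraposes to O(~pay_taxes -> ~evacuate); with O(~pay_taxes) we get O(~evacuate).
Applying K to premise 2 (O(~evacuate -> ~obtain_consent)) and O(~evacuate) yields O(~obtain_consent).
Premise 3 is O(~obtain_consent -> ~submit_receipt); since O(~obtain_consent), deontic closure gives O(~submit_receipt).
So O(~submit_receipt) holds, i.e. submit_receipt is forbidden. None of the other listed options is forbidden under the premises.

submit_receipt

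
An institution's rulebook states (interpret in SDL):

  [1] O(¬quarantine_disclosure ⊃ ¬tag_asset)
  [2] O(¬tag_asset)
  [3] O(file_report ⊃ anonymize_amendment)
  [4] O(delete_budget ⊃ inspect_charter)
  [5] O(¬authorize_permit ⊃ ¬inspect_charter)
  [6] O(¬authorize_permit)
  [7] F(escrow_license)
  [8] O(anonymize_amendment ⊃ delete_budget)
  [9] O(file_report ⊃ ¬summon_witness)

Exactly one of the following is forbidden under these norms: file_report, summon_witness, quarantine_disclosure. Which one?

file_report

From premise 6 we have O(¬authorize_permit).
With premise 5, O(¬authorize_permit ⊃ ¬inspect_charter), the K-axiom yields O(¬inspect_charter).
Premise 4, O(delete_budget ⊃ inspect_charter), contraposes to O(¬inspect_charter ⊃ ¬delete_budget); with O(¬inspect_charter) we get O(¬delete_budget).
Premise 8, O(anonymize_amendment ⊃ delete_budget), contraposes to O(¬delete_budget ⊃ ¬anonymize_amendment); with O(¬delete_budget) we get O(¬anonymize_amendment).
The contrapositive of premise 3 (O(file_report ⊃ anonymize_amendment)) is O(¬anonymize_amendment ⊃ ¬file_report), and O(¬anonymize_amendment) is already established, so O(¬file_report).
So O(¬file_report) holds, i.e. file_report is forbidden. None of the other listed options is forbidden under the premises.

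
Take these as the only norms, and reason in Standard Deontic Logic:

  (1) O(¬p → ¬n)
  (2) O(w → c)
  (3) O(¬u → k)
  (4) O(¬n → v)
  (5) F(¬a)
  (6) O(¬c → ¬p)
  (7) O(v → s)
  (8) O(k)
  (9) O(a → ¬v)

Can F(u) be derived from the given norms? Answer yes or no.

No

Premise 3 is O(¬u → k); even if O(k) held, inferring O(¬u) would be affirming the consequent — invalid.
No other premise forces O(¬u). An ideal world satisfying every premise can still have u true, so F(u) is not derivable.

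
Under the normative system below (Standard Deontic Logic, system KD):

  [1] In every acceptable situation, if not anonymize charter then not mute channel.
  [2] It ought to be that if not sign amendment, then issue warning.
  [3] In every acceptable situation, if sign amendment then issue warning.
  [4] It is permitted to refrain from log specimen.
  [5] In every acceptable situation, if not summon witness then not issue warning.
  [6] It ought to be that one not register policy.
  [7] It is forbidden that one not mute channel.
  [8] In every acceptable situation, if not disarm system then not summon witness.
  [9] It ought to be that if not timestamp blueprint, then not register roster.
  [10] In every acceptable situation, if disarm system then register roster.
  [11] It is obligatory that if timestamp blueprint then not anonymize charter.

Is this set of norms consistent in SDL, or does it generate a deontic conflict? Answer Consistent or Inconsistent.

Inconsistent

By case analysis on sign_amendment: premise 3 gives O(sign_amendment → issue_warning) and premise 2 gives O(¬sign_amendment → issue_warning), so O(issue_warning) either way.
Premise 5, O(¬summon_witness → ¬issue_warning), contraposes to O(issue_warning → summon_witness); with O(issue_warning) we get O(summon_witness).
Premise 8, O(¬disarm_system → ¬summon_witness), contraposes to O(summon_witness → disarm_system); with O(summon_witness) we get O(disarm_system).
From O(disarm_system) and premise 10, O(disarm_system → register_roster), we obtain O(register_roster).
The contrapositive of premise 9 (O(¬timestamp_blueprint → ¬register_roster)) is O(register_roster → timestamp_blueprint), and O(register_roster) is already established, so O(timestamp_blueprint).
From O(timestamp_blueprint) and premise 11, O(timestamp_blueprint → ¬anonymize_charter), we obtain O(¬anonymize_charter).
From O(¬anonymize_charter) and premise 1, O(¬anonymize_charter → ¬mute_channel), we obtain O(¬mute_channel).
Yet premise 7 is F(¬mute_channel), i.e. O(mute_channel).
We now have both O(¬mute_channel) and O(mute_channel) — mute_channel is simultaneously obligatory and forbidden, violating the D-axiom.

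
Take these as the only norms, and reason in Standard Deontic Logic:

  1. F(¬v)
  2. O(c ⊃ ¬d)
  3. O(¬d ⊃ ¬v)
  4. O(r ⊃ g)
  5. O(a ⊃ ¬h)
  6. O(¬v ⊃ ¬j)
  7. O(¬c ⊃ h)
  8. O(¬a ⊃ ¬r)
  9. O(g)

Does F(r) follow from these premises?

Yes

Premise 1, F(¬v), is equivalent to O(v).
The contrapositive of premise 3 (O(¬d ⊃ ¬v)) is O(v ⊃ d), and O(v) is already established, so O(d).
Premise 2, O(c ⊃ ¬d), contraposes to O(d ⊃ ¬c); with O(d) we get O(¬c).
Premise 7 is O(¬c ⊃ h); since O(¬c), deontic closure gives O(h).
Premise 5 is O(a ⊃ ¬h); contrapositively O(h ⊃ ¬a). Since O(h) holds, K gives O(¬a).
With premise 8, O(¬a ⊃ ¬r), the K-axiom yields O(¬r).
Premises 4, 6, 9 do not contribute to this derivation.
So O(¬r) holds, i.e. F(r). The claim follows.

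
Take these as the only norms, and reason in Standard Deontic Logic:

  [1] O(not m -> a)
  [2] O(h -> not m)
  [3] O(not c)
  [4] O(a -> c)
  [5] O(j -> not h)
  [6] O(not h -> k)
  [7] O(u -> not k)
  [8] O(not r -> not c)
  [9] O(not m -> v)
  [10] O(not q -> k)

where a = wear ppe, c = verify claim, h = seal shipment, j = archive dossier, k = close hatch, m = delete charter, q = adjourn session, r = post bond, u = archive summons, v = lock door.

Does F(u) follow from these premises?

Premise 3 states O(not c) outright.
The contrapositive of premise 4 (O(a -> c)) is O(not c -> not a), and O(not c) is already established, so O(not a).
The contrapositive of premise 1 (O(not m -> a)) is O(not a -> m), and O(not a) is already established, so O(m).
Premise 2 is O(h -> not m); contrapositively O(m -> not h). Since O(m) holds, K gives O(not h).
Applying K to premise 6 (O(not h -> k)) and O(not h) yields O(k).
Premise 7, O(u -> not k), contraposes to O(k -> not u); with O(k) we get O(not u).
Premises 5, 8, 9, 10 do not contribute to this derivation.
So O(not u) holds, i.e. F(u). The claim follows.

Yes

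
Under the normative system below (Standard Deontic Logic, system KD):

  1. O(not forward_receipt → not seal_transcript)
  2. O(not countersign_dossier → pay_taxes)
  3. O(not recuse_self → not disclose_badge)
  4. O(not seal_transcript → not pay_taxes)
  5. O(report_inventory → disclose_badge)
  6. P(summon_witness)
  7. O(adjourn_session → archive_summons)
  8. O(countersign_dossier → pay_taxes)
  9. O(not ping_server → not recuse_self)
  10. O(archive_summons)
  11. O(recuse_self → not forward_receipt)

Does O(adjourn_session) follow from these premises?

Premise 7 is O(adjourn_session → archive_summons); even if O(archive_summons) held, inferring O(adjourn_session) would be affirming the consequent — invalid.
No other premise forces O(adjourn_session). An ideal world satisfying every premise can still have adjourn_session false, so O(adjourn_session) is not derivable.

No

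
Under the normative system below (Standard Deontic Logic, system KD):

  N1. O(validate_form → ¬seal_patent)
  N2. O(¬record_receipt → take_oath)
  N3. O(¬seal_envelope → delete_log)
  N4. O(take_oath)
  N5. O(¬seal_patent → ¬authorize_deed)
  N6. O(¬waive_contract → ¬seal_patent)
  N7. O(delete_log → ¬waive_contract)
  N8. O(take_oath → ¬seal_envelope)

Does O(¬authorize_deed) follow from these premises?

Yes

Premise 4 states O(take_oath) outright.
Premise 8 is O(take_oath → ¬seal_envelope); since O(take_oath), deontic closure gives O(¬seal_envelope).
With premise 3, O(¬seal_envelope → delete_log), the K-axiom yields O(delete_log).
Applying K to premise 7 (O(delete_log → ¬waive_contract)) and O(delete_log) yields O(¬waive_contract).
From O(¬waive_contract) and premise 6, O(¬waive_contract → ¬seal_patent), we obtain O(¬seal_patent).
Premise 5 is O(¬seal_patent → ¬authorize_deed); since O(¬seal_patent), deontic closure gives O(¬authorize_deed).
Premises 1, 2 do not contribute to this derivation.
So O(¬authorize_deed) follows.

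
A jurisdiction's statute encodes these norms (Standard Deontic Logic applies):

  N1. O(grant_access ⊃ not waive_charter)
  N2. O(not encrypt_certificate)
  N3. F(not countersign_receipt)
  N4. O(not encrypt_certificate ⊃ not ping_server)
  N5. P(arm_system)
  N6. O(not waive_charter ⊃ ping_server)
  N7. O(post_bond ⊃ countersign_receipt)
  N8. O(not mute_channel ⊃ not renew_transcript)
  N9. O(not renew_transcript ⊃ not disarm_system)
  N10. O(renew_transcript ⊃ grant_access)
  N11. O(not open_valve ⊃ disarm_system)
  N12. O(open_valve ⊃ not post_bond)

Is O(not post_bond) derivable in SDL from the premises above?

Premise 2 states O(not encrypt_certificate) outright.
From O(not encrypt_certificate) and premise 4, O(not encrypt_certificate ⊃ not ping_server), we obtain O(not ping_server).
The contrapositive of premise 6 (O(not waive_charter ⊃ ping_server)) is O(not ping_server ⊃ waive_charter), and O(not ping_server) is already established, so O(waive_charter).
Premise 1 is O(grant_access ⊃ not waive_charter); contrapositively O(waive_charter ⊃ not grant_access). Since O(waive_charter) holds, K gives O(not grant_access).
The contrapositive of premise 10 (O(renew_transcript ⊃ grant_access)) is O(not grant_access ⊃ not renew_transcript), and O(not grant_access) is already established, so O(not renew_transcript).
From O(not renew_transcript) and premise 9, O(not renew_transcript ⊃ not disarm_system), we obtain O(not disarm_system).
Premise 11 is O(not open_valve ⊃ disarm_system); contrapositively O(not disarm_system ⊃ open_valve). Since O(not disarm_system) holds, K gives O(open_valve).
Applying K to premise 12 (O(open_valve ⊃ not post_bond)) and O(open_valve) yields O(not post_bond).
Premises 3, 5, 7, 8 do not contribute to this derivation.
So O(not post_bond) follows.

Yes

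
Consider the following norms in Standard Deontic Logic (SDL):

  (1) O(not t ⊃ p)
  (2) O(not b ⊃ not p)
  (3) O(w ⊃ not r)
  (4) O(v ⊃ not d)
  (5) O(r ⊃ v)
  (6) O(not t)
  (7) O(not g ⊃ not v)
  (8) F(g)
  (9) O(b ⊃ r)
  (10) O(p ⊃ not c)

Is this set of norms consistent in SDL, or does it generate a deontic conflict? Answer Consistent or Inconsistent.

Premise 8 is F(g), i.e. O(not g).
From O(not g) and premise 7, O(not g ⊃ not v), we obtain O(not v).
Premise 5, O(r ⊃ v), contraposes to O(not v ⊃ not r); with O(not v) we get O(not r).
The contrapositive of premise 9 (O(b ⊃ r)) is O(not r ⊃ not b), and O(not r) is already established, so O(not b).
With premise 2, O(not b ⊃ not p), the K-axiom yields O(not p).
Premise 1 is O(not t ⊃ p); contrapositively O(not p ⊃ t). Since O(not p) holds, K gives O(t).
Yet premise 6 states O(not t).
We now have both O(t) and O(not t) — t is simultaneously obligatory and forbidden, violating the D-axiom.

Inconsistent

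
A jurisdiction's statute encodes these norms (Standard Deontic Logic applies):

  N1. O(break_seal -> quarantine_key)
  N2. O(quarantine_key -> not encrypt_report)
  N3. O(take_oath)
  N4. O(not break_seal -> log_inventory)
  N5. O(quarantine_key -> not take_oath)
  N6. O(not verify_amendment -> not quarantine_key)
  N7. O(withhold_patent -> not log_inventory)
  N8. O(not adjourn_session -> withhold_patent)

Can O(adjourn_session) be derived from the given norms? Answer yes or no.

Yes

Premise 3 gives O(take_oath).
Premise 5 is O(quarantine_key -> not take_oath); contrapositively O(take_oath -> not quarantine_key). Since O(take_oath) holds, K gives O(not quarantine_key).
The contrapositive of premise 1 (O(break_seal -> quarantine_key)) is O(not quarantine_key -> not break_seal), and O(not quarantine_key) is already established, so O(not break_seal).
With premise 4, O(not break_seal -> log_inventory), the K-axiom yields O(log_inventory).
Premise 7, O(withhold_patent -> not log_inventory), contraposes to O(log_inventory -> not withhold_patent); with O(log_inventory) we get O(not withhold_patent).
Premise 8, O(not adjourn_session -> withhold_patent), contraposes to O(not withhold_patent -> adjourn_session); with O(not withhold_patent) we get O(adjourn_session).
Premises 2, 6 do not contribute to this derivation.
So O(adjourn_session) follows.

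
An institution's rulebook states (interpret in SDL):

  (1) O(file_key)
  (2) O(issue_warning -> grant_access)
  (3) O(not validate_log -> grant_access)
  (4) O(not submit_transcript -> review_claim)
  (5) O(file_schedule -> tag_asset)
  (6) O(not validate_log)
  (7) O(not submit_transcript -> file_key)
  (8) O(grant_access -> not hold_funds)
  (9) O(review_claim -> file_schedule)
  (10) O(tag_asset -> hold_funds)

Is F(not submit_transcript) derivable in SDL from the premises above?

Premise 6 gives O(not validate_log).
Premise 3 is O(not validate_log -> grant_access); since O(not validate_log), deontic closure gives O(grant_access).
Premise 8 is O(grant_access -> not hold_funds); since O(grant_access), deontic closure gives O(not hold_funds).
The contrapositive of premise 10 (O(tag_asset -> hold_funds)) is O(not hold_funds -> not tag_asset), and O(not hold_funds) is already established, so O(not tag_asset).
Premise 5, O(file_schedule -> tag_asset), contraposes to O(not tag_asset -> not file_schedule); with O(not tag_asset) we get O(not file_schedule).
Premise 9 is O(review_claim -> file_schedule); contrapositively O(not file_schedule -> not review_claim). Since O(not file_schedule) holds, K gives O(not review_claim).
Premise 4, O(not submit_transcript -> review_claim), contraposes to O(not review_claim -> submit_transcript); with O(not review_claim) we get O(submit_transcript).
Premises 1, 2, 7 do not contribute to this derivation.
So O(submit_transcript) holds, i.e. F(not submit_transcript). The claim follows.

Yes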